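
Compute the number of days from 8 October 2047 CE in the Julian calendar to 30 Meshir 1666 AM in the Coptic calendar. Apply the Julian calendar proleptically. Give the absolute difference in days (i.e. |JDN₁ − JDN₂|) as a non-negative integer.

35655

First date → JDN 2469005; second date → JDN 2433350.
The interval is |2469005 − 2433350| = 35655 days.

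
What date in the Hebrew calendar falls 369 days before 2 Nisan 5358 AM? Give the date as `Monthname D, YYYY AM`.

Nisan 16, 5357 AM

Counting 369 days back from JDN 2304815 reaches JDN 2304446, which is Nisan 16, 5357 AM.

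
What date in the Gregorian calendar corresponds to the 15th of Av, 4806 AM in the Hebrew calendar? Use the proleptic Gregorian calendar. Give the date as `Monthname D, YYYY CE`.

Both dates share Julian Day Number 2103311; in the Gregorian calendar that is 27 July 1046 CE.

July 27, 1046 CE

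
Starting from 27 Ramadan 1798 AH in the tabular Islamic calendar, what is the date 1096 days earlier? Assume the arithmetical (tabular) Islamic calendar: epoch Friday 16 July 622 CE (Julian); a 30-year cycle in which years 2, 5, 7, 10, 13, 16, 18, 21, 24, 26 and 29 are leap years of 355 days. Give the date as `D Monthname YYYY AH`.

23 Sha'ban 1795 AH

The starting date is JDN 2585499; 2585499 − 1096 = 2584403.
JDN 2584403 corresponds to 23 Sha'ban 1795 AH.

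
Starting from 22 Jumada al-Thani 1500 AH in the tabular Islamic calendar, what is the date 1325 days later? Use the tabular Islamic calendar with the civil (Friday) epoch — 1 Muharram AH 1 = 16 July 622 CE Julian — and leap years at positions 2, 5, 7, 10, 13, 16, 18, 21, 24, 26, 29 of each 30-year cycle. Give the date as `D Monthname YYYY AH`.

19 Rabi' al-Awwal 1504 AH

Counting 1325 days forward from JDN 2479805 reaches JDN 2481130, which is 19 Rabi' al-Awwal 1504 AH.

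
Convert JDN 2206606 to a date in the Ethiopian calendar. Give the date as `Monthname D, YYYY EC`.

Ginbot 16, 1321 EC

The proleptic Gregorian equivalent of JDN 2206606 is 19 May 1329.
In the Ethiopian calendar that day is Ginbot 16, 1321 EC.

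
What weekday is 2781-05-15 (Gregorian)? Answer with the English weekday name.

Friday

Since JDN mod 7 = 4 (0 = Monday), the day is Friday.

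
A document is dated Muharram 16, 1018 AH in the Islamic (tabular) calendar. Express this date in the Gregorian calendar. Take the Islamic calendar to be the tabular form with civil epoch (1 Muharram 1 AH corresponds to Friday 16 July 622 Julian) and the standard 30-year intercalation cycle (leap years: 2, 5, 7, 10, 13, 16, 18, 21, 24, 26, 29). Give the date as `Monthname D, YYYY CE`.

Both dates share Julian Day Number 2308846; in the Gregorian calendar that is 21 April 1609 CE.

April 21, 1609 CE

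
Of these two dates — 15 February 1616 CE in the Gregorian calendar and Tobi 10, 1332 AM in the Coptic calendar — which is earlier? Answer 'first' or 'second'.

First date → JDN 2311337; second date → JDN 2311307.
JDN 2311307 < JDN 2311337, so the second date is earlier.

second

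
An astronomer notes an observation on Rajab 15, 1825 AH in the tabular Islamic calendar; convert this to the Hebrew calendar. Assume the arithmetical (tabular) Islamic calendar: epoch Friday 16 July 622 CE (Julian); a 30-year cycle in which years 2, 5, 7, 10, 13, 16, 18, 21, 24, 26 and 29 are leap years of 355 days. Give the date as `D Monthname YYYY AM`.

Julian Day Number of the source date = 2594996.
Converting JDN 2594996 to the Hebrew calendar gives 15 Tishrei 6153 AM.

15 Tishrei 6153 AM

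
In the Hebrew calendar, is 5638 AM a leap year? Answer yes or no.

Hebrew year 5638 is year 14 of its 19-year Metonic cycle; leap years are at positions 3, 6, 8, 11, 14, 17, 19, so it is a leap year (13 months).

yes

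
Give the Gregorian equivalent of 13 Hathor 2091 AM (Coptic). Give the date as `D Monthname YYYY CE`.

25 November 2374 CE

Julian Day Number of the source date = 2588474.
Converting JDN 2588474 to the Gregorian calendar gives 25 November 2374 CE.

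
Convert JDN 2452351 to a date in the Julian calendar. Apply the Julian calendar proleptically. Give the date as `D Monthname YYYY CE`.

The Gregorian equivalent of JDN 2452351 is 17 March 2002.
In the Julian calendar that day is 4 March 2002 CE.

4 March 2002 CE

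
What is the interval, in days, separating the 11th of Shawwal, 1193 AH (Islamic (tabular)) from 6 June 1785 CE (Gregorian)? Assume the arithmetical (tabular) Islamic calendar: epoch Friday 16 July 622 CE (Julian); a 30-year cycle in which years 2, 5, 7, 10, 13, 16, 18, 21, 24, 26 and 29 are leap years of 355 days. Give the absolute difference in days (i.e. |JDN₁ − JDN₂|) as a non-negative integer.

JDN of the first date = 2371121.
JDN of the second date = 2373175.
|2373175 − 2371121| = 2054.

2054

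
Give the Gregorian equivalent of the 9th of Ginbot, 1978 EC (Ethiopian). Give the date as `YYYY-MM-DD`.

Julian Day Number of the source date = 2446568.
Converting JDN 2446568 to the Gregorian calendar gives 17 May 1986 CE.

1986-05-17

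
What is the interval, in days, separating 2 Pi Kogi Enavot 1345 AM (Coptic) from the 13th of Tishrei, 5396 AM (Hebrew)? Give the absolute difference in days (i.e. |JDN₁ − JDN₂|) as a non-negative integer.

First date → JDN 2316287; second date → JDN 2318499.
The interval is |2316287 − 2318499| = 2212 days.

2212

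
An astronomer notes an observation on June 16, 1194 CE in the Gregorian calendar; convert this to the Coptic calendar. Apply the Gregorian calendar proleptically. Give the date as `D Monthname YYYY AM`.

Both dates share Julian Day Number 2157326; in the Coptic calendar that is 15 Paoni 910 AM.

15 Paoni 910 AM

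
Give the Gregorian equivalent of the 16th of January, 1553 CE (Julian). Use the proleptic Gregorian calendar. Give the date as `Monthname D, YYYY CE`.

January 26, 1553 CE

At this point the Julian calendar is 10 days behind the Gregorian.
16 January 1553 Julian + 10 days → 26 January 1553 Gregorian.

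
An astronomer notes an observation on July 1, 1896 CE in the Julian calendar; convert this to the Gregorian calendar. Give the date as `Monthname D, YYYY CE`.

The Julian–Gregorian offset here is 12 days (Julian trailing).
1 July 1896 Julian + 12 days → 13 July 1896 Gregorian.

July 13, 1896 CE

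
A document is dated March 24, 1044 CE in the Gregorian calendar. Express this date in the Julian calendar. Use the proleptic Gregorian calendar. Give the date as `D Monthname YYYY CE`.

18 March 1044 CE

For dates in this range the Gregorian date is 6 days ahead of the Julian.
24 March 1044 Gregorian − 6 days → 18 March 1044 Julian.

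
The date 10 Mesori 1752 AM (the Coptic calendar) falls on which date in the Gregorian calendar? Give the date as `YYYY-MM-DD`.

2036-08-16

Both dates share Julian Day Number 2464922; in the Gregorian calendar that is 16 August 2036 CE.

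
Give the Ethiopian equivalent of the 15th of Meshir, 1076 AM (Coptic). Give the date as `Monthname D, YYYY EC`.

The source date corresponds to 18 February 1360 in the proleptic Gregorian calendar (JDN 2217838).
That day falls on 15 Yekatit 1352 EC in the Ethiopian calendar.

Yekatit 15, 1352 EC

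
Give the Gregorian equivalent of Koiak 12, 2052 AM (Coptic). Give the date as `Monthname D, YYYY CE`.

Julian Day Number of the source date = 2574259.
Converting JDN 2574259 to the Gregorian calendar gives 25 December 2335 CE.

December 25, 2335 CE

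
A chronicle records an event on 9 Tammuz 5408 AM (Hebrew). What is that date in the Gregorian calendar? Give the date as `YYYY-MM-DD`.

1648-06-29

Both dates share Julian Day Number 2323160; in the Gregorian calendar that is 29 June 1648 CE.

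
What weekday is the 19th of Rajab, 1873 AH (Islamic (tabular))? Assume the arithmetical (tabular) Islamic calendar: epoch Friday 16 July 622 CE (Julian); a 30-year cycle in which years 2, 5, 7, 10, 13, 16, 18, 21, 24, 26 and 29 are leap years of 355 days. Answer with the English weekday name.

In the Gregorian calendar this is 3 May 2439 (JDN 2612009).
2612009 ≡ 1 (mod 7); counting from Monday = 0 gives Tuesday.

Tuesday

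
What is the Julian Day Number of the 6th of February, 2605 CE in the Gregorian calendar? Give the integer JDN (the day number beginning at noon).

JDN 2451545 is 1 January 2000 CE (Gregorian); the target day is +221008 days from there, so JDN = 2672553.

2672553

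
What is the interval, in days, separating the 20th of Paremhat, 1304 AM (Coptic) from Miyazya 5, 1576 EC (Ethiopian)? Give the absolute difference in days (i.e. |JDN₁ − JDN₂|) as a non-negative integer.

First date → JDN 2301150; second date → JDN 2299704.
The interval is |2301150 − 2299704| = 1446 days.

1446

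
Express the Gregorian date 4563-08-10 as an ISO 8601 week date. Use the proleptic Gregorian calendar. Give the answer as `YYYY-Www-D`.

4563-W32-3

The weekday is Wednesday (ISO weekday 3).
That Wednesday belongs to ISO week 32 of ISO year 4563.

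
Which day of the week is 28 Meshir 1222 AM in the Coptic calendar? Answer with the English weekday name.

Sunday

This is JDN 2271177 (4 March 1506 Gregorian).
2271177 ≡ 6 (mod 7); counting from Monday = 0 gives Sunday.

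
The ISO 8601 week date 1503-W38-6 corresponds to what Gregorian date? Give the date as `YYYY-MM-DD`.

1503-09-19

ISO week 1 of 1503 is the week containing the first Thursday of 1503.
Week 38, day 6 (Saturday) lands on 1503-09-19.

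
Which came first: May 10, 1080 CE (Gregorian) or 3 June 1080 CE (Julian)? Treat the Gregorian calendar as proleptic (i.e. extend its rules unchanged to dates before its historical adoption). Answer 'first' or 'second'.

first

The two dates have Julian Day Numbers 2115652 and 2115682 respectively.
Since 2115652 < 2115682, the first date comes first.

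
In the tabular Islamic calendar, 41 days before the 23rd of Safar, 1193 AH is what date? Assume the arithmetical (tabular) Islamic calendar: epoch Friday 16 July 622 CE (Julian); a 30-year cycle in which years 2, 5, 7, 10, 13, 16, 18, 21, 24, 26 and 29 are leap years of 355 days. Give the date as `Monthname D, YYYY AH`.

JDN of the 23rd of Safar, 1193 AH = 2370897.
2370897 − 41 = 2370856.
JDN 2370856 in the tabular Islamic calendar is Muharram 12, 1193 AH.

Muharram 12, 1193 AH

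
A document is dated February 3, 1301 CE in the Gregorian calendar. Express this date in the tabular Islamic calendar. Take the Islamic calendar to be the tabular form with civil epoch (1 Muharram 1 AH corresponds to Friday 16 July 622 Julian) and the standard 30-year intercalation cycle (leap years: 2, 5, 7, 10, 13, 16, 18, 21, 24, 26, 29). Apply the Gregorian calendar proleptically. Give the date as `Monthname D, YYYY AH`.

Both dates share Julian Day Number 2196274; in the tabular Islamic calendar that is 15 Jumada al-Awwal 700 AH.

Jumada al-Awwal 15, 700 AH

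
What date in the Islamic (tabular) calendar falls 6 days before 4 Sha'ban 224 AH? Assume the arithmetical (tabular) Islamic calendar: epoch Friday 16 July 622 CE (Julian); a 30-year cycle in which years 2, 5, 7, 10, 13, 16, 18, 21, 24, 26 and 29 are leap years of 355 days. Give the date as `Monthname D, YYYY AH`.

The starting date is JDN 2027674; 2027674 − 6 = 2027668.
JDN 2027668 corresponds to Rajab 28, 224 AH.

Rajab 28, 224 AH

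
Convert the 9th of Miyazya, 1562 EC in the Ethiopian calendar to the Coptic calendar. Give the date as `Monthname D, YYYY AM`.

Parmouti 9, 1286 AM

The source date corresponds to 14 April 1570 in the proleptic Gregorian calendar (JDN 2294594).
That day falls on 9 Parmouti 1286 AM in the Coptic calendar.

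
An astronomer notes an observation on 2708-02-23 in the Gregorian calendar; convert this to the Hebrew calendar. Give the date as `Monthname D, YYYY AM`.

Both dates share Julian Day Number 2710189; in the Hebrew calendar that is 9 Adar I 6468 AM.

Adar I 9, 6468 AM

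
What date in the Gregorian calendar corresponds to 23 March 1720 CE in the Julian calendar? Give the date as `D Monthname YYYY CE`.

3 April 1720 CE

At this point the Julian calendar is 11 days behind the Gregorian.
23 March 1720 Julian + 11 days → 3 April 1720 Gregorian.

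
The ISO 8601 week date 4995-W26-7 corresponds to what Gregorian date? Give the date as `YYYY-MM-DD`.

ISO week 1 of 4995 is the week containing the first Thursday of 4995.
Week 26, day 7 (Sunday) lands on 4995-06-28.

4995-06-28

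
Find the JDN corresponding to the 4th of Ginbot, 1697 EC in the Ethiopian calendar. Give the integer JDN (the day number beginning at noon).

In the Gregorian calendar the same day is 10 May 1705.
JDN 2299161 is 15 October 1582 CE (Gregorian); the target day is +44767 days from there, so JDN = 2343928.

2343928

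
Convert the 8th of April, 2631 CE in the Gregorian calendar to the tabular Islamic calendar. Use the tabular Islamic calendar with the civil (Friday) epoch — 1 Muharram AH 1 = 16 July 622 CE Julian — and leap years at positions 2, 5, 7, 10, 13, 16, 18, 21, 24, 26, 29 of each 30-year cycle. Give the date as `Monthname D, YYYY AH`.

Jumada al-Awwal 14, 2071 AH

Both dates share Julian Day Number 2682110; in the tabular Islamic calendar that is 14 Jumada al-Awwal 2071 AH.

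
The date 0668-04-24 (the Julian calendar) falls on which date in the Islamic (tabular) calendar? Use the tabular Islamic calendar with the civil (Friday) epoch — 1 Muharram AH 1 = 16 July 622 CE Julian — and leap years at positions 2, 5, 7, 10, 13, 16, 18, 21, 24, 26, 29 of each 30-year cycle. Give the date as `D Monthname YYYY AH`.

Julian Day Number of the source date = 1965159.
Converting JDN 1965159 to the tabular Islamic calendar gives 6 Rabi' al-Awwal 48 AH.

6 Rabi' al-Awwal 48 AH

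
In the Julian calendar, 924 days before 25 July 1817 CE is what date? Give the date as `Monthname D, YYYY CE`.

January 13, 1815 CE

JDN of 25 July 1817 CE = 2384923.
2384923 − 924 = 2383999.
JDN 2383999 in the Julian calendar is January 13, 1815 CE.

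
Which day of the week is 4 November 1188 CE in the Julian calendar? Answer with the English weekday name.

Friday

This is JDN 2155283 (11 November 1188 Gregorian).
Since JDN mod 7 = 4 (0 = Monday), the day is Friday.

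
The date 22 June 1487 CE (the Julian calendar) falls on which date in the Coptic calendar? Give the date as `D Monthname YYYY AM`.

28 Paoni 1203 AM

Both dates share Julian Day Number 2264357; in the Coptic calendar that is 28 Paoni 1203 AM.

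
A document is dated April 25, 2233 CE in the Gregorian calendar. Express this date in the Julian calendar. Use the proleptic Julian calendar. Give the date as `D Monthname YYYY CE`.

10 April 2233 CE

For dates in this range the Gregorian date is 15 days ahead of the Julian.
25 April 2233 Gregorian − 15 days → 10 April 2233 Julian.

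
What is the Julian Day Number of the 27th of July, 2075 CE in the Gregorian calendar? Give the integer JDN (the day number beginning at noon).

2479146

JDN 2299161 is 15 October 1582 CE (Gregorian); the target day is +179985 days from there, so JDN = 2479146.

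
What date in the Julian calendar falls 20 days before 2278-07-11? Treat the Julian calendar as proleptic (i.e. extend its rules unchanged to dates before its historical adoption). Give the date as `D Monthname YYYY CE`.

21 June 2278 CE

Counting 20 days back from JDN 2553289 reaches JDN 2553269, which is 21 June 2278 CE.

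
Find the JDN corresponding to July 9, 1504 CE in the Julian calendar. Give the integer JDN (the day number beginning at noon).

In the proleptic Gregorian calendar the same day is 19 July 1504.
JDN 2451545 is 1 January 2000 CE (Gregorian); the target day is −180961 days from there, so JDN = 2270584.

2270584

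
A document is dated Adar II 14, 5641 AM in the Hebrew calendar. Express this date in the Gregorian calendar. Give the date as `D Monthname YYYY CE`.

Julian Day Number of the source date = 2408155.
Converting JDN 2408155 to the Gregorian calendar gives 15 March 1881 CE.

15 March 1881 CE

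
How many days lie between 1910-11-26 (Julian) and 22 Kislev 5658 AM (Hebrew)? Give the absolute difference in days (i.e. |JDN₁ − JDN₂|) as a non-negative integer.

4739

JDN of the first date = 2419015.
JDN of the second date = 2414276.
|2414276 − 2419015| = 4739.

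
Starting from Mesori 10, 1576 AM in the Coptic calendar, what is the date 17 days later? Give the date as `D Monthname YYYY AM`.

27 Mesori 1576 AM

JDN of Mesori 10, 1576 AM = 2400638.
2400638 + 17 = 2400655.
JDN 2400655 in the Coptic calendar is 27 Mesori 1576 AM.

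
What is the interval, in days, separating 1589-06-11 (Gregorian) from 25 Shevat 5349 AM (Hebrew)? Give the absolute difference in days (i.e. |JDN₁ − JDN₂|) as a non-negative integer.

JDN of the first date = 2301592.
JDN of the second date = 2301472.
|2301472 − 2301592| = 120.

120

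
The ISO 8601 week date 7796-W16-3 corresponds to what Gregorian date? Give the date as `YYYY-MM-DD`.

7796-04-20

ISO week 1 of 7796 is the week containing the first Thursday of 7796.
Week 16, day 3 (Wednesday) lands on 7796-04-20.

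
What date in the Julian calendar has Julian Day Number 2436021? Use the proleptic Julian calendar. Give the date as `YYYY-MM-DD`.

1957-06-18

The Gregorian equivalent of JDN 2436021 is 1 July 1957.
In the Julian calendar that day is 1957-06-18.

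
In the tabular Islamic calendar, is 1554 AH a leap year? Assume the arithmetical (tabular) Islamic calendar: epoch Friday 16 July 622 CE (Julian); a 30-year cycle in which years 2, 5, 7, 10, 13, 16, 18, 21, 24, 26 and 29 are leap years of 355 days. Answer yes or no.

Year 1554 AH is year 24 of its 30-year cycle; leap positions are 2, 5, 7, 10, 13, 16, 18, 21, 24, 26, 29, so it is a leap year (355 days).

yes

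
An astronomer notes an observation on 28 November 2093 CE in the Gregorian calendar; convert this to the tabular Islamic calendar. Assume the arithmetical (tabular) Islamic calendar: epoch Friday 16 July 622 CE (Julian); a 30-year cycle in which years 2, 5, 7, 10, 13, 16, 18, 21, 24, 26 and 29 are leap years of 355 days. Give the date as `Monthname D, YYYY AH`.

Rajab 9, 1517 AH

Both dates share Julian Day Number 2485845; in the tabular Islamic calendar that is 9 Rajab 1517 AH.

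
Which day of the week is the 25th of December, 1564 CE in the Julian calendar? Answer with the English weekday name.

Monday

This is JDN 2292668 (4 January 1565 Gregorian).
Since JDN mod 7 = 0 (0 = Monday), the day is Monday.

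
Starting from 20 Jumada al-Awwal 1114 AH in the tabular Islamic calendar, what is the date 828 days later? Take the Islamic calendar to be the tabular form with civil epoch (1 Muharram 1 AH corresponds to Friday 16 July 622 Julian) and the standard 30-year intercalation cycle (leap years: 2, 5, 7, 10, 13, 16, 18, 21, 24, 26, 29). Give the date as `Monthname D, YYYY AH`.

Counting 828 days forward from JDN 2342987 reaches JDN 2343815, which is Ramadan 21, 1116 AH.

Ramadan 21, 1116 AH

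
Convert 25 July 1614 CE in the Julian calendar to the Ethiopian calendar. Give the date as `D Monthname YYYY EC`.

1 Nehase 1606 EC

Both dates share Julian Day Number 2310777; in the Ethiopian calendar that is 1 Nehase 1606 EC.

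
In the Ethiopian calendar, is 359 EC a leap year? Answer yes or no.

yes

359 mod 4 = 3; in the Ethiopian calendar a year is leap when year mod 4 = 3, so it is a leap year.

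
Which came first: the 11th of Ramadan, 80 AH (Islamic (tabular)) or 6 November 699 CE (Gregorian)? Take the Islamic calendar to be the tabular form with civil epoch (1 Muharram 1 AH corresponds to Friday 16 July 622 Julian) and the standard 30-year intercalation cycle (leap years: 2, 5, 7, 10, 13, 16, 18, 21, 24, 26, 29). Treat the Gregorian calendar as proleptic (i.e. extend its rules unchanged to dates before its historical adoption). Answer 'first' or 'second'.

Converting both to JDN: 1976681 vs 1976674; the smaller is the second.

second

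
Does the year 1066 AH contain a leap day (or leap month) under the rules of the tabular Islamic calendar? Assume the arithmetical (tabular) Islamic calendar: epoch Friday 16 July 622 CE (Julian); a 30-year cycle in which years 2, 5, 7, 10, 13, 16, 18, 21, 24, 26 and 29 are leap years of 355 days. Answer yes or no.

yes

Year 1066 AH is year 16 of its 30-year cycle; leap positions are 2, 5, 7, 10, 13, 16, 18, 21, 24, 26, 29, so it is a leap year (355 days).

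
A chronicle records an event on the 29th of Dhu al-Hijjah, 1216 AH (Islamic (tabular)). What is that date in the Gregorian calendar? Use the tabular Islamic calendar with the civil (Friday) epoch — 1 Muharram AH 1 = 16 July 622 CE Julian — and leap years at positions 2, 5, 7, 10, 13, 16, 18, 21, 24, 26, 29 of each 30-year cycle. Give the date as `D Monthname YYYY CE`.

Julian Day Number of the source date = 2379348.
Converting JDN 2379348 to the Gregorian calendar gives 2 May 1802 CE.

2 May 1802 CE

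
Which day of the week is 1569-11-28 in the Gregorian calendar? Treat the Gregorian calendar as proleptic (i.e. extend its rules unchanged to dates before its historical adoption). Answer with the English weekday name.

Friday

2294457 ≡ 4 (mod 7); counting from Monday = 0 gives Friday.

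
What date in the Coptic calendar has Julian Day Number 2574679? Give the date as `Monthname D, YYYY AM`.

Meshir 7, 2053 AM

JDN 2574679 is 17 February 2337 in the Gregorian calendar.
In the Coptic calendar that day is Meshir 7, 2053 AM.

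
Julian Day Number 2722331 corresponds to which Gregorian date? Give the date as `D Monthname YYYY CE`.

JDN 2451545 is 1 Jan 2000; 2722331 is +270786 days from there.

22 May 2741 CE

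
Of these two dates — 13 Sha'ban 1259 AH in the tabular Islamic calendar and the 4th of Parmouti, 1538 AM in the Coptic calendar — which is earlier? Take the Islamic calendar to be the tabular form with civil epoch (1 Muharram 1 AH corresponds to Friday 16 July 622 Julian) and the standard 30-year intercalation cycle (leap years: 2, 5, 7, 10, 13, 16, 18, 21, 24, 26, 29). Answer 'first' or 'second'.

First date → JDN 2394452; second date → JDN 2386632.
JDN 2386632 < JDN 2394452, so the second date is earlier.

second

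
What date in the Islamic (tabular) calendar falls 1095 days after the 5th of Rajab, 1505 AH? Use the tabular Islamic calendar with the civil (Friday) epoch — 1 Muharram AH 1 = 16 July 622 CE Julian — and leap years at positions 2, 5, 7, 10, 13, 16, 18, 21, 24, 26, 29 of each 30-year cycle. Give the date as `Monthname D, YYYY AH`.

Sha'ban 6, 1508 AH

The starting date is JDN 2481588; 2481588 + 1095 = 2482683.
JDN 2482683 corresponds to Sha'ban 6, 1508 AH.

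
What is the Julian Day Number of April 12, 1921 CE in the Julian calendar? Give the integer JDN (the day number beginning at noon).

In the Gregorian calendar the same day is 25 April 1921.
JDN 2299161 is 15 October 1582 CE (Gregorian); the target day is +123644 days from there, so JDN = 2422805.

2422805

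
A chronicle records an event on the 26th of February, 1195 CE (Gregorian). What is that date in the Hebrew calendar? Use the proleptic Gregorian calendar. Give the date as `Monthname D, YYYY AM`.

Adar 7, 4955 AM

Julian Day Number of the source date = 2157581.
Converting JDN 2157581 to the Hebrew calendar gives 7 Adar 4955 AM.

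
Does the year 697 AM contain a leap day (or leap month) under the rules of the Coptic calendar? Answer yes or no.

no

697 mod 4 = 1; in the Coptic calendar a year is leap when year mod 4 = 3, so it is a common year.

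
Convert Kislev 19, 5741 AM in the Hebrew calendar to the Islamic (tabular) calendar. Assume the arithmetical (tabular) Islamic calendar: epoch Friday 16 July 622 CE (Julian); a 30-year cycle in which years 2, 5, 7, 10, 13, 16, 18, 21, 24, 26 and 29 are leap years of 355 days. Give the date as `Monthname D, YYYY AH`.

Muharram 19, 1401 AH

Julian Day Number of the source date = 2444571.
Converting JDN 2444571 to the tabular Islamic calendar gives 19 Muharram 1401 AH.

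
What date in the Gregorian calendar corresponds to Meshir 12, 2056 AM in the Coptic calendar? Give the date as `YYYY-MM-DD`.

2340-02-23

Julian Day Number of the source date = 2575780.
Converting JDN 2575780 to the Gregorian calendar gives 23 February 2340 CE.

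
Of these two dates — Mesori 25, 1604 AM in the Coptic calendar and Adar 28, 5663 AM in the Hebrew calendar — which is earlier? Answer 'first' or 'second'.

The two dates have Julian Day Numbers 2410880 and 2416201 respectively.
Since 2410880 < 2416201, the first date comes first.

first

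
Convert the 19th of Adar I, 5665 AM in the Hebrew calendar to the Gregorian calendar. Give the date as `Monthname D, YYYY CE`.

February 24, 1905 CE

Both dates share Julian Day Number 2416901; in the Gregorian calendar that is 24 February 1905 CE.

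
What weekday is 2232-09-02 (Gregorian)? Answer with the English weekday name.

2536526 ≡ 6 (mod 7); counting from Monday = 0 gives Sunday.

Sunday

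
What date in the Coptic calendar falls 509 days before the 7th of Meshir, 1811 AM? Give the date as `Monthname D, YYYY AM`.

Thout 13, 1810 AM

Counting 509 days back from JDN 2486288 reaches JDN 2485779, which is Thout 13, 1810 AM.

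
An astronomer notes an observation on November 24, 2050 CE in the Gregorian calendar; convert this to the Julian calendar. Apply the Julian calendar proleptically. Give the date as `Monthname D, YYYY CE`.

November 11, 2050 CE

At this point the Julian calendar is 13 days behind the Gregorian.
24 November 2050 Gregorian − 13 days → 11 November 2050 Julian.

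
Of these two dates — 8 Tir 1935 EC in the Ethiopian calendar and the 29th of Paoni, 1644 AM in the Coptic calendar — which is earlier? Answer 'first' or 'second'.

The two dates have Julian Day Numbers 2430741 and 2425434 respectively.
Since 2425434 < 2430741, the second date comes first.

second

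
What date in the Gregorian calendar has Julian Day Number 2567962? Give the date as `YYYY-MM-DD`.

2318-09-28

JDN 2451545 is 1 Jan 2000; 2567962 is +116417 days from there.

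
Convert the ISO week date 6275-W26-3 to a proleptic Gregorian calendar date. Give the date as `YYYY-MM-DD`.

6275-06-30

ISO week 1 of 6275 is the week containing the first Thursday of 6275.
Week 26, day 3 (Wednesday) lands on 6275-06-30.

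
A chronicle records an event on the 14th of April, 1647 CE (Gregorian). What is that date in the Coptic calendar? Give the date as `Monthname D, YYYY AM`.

Both dates share Julian Day Number 2322718; in the Coptic calendar that is 9 Parmouti 1363 AM.

Parmouti 9, 1363 AM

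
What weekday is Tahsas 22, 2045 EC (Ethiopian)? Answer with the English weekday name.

Tuesday

This is JDN 2470903 (31 December 2052 Gregorian).
JDN 2470903 mod 7 = 1, and JDN 0 was a Monday, so this is a Tuesday.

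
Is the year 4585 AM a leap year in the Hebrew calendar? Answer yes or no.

yes

Hebrew year 4585 is year 6 of its 19-year Metonic cycle; leap years are at positions 3, 6, 8, 11, 14, 17, 19, so it is a leap year (13 months).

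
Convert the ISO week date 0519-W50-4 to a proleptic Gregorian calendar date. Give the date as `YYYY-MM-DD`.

0519-12-14

ISO week 1 of 519 is the week containing the first Thursday of 519.
Week 50, day 4 (Thursday) lands on 0519-12-14.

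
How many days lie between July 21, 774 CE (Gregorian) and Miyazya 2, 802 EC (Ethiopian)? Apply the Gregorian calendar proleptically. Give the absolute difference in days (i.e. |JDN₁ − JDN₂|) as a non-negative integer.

13038

JDN of the first date = 2003959.
JDN of the second date = 2016997.
|2016997 − 2003959| = 13038.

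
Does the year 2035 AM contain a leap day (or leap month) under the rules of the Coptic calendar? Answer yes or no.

yes

2035 mod 4 = 3; in the Coptic calendar a year is leap when year mod 4 = 3, so it is a leap year.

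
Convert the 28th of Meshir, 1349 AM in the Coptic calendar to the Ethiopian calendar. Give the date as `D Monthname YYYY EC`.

Both dates share Julian Day Number 2317564; in the Ethiopian calendar that is 28 Yekatit 1625 EC.

28 Yekatit 1625 EC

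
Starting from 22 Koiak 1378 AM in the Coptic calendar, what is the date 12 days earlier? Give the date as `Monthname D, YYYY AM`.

JDN of 22 Koiak 1378 AM = 2328090.
2328090 − 12 = 2328078.
JDN 2328078 in the Coptic calendar is Koiak 10, 1378 AM.

Koiak 10, 1378 AM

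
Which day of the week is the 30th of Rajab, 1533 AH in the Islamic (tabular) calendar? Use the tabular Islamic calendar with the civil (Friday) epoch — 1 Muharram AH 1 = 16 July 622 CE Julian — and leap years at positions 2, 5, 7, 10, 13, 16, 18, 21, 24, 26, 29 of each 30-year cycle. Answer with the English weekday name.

This is JDN 2491536 (29 June 2109 Gregorian).
2491536 ≡ 5 (mod 7); counting from Monday = 0 gives Saturday.

Saturday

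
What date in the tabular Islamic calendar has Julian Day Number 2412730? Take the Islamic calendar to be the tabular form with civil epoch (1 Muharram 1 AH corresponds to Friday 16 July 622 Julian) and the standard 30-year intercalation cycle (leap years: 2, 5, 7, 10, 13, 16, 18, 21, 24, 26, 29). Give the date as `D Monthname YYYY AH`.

12 Rabi' al-Awwal 1311 AH

JDN 2412730 is 23 September 1893 in the Gregorian calendar.
In the tabular Islamic calendar that day is 12 Rabi' al-Awwal 1311 AH.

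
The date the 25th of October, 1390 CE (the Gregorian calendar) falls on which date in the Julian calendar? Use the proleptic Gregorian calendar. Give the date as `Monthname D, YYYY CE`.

The Julian–Gregorian offset here is 8 days (Julian trailing).
25 October 1390 Gregorian − 8 days → 17 October 1390 Julian.

October 17, 1390 CE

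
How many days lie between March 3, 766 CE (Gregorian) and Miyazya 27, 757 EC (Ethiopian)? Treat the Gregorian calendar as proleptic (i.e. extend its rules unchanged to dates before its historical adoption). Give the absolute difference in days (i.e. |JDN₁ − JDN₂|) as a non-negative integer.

First date → JDN 2000897; second date → JDN 2000586.
The interval is |2000897 − 2000586| = 311 days.

311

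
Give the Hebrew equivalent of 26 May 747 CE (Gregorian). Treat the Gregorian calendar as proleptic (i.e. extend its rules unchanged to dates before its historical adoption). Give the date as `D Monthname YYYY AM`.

Both dates share Julian Day Number 1994041; in the Hebrew calendar that is 9 Sivan 4507 AM.

9 Sivan 4507 AM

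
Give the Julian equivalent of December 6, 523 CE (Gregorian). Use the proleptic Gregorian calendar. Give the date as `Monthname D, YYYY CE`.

December 4, 523 CE

For dates in this range the Gregorian date is 2 days ahead of the Julian.
6 December 523 Gregorian − 2 days → 4 December 523 Julian.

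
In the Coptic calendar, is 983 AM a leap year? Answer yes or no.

983 mod 4 = 3; in the Coptic calendar a year is leap when year mod 4 = 3, so it is a leap year.

yes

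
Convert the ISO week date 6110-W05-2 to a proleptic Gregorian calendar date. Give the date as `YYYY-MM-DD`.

6110-01-28

ISO week 1 of 6110 is the week containing the first Thursday of 6110.
Week 5, day 2 (Tuesday) lands on 6110-01-28.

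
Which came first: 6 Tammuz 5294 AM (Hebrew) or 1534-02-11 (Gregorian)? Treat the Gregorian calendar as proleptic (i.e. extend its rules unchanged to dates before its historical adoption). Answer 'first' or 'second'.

First date → JDN 2281521; second date → JDN 2281383.
JDN 2281383 < JDN 2281521, so the second date is earlier.

second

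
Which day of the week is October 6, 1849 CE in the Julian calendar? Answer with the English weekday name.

Thursday

In the Gregorian calendar this is 18 October 1849 (JDN 2396684).
Since JDN mod 7 = 3 (0 = Monday), the day is Thursday.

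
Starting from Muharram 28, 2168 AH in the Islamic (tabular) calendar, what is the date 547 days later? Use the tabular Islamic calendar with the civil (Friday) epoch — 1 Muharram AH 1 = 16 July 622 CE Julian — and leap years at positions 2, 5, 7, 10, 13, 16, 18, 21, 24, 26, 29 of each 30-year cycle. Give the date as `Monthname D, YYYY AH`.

Sha'ban 14, 2169 AH

Counting 547 days forward from JDN 2716380 reaches JDN 2716927, which is Sha'ban 14, 2169 AH.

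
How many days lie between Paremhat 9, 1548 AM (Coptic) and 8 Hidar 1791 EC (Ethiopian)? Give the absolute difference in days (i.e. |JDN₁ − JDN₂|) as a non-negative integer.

JDN of the first date = 2390260.
JDN of the second date = 2378085.
|2378085 − 2390260| = 12175.

12175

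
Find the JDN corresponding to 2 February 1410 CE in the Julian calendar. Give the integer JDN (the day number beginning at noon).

In the proleptic Gregorian calendar the same day is 11 February 1410.
JDN 2400001 is 17 November 1858 CE (Gregorian), MJD 0; the target day is −163908 days from there, so JDN = 2236093.

2236093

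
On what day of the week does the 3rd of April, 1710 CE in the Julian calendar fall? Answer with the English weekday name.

In the Gregorian calendar this is 14 April 1710 (JDN 2345728).
JDN 2345728 mod 7 = 0, and JDN 0 was a Monday, so this is a Monday.

Monday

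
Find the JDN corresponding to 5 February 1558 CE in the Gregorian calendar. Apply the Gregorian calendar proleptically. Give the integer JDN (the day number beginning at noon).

JDN 2451545 is 1 January 2000 CE (Gregorian); the target day is −161402 days from there, so JDN = 2290143.

2290143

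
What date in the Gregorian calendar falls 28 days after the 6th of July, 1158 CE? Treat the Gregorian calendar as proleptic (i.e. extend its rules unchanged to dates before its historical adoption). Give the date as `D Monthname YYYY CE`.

Counting 28 days forward from JDN 2144197 reaches JDN 2144225, which is 3 August 1158 CE.

3 August 1158 CE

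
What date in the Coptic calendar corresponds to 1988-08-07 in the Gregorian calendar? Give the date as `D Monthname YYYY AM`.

1 Mesori 1704 AM

Julian Day Number of the source date = 2447381.
Converting JDN 2447381 to the Coptic calendar gives 1 Mesori 1704 AM.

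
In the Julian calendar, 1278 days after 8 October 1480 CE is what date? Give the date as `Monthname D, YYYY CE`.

The starting date is JDN 2261909; 2261909 + 1278 = 2263187.
JDN 2263187 corresponds to April 8, 1484 CE.

April 8, 1484 CE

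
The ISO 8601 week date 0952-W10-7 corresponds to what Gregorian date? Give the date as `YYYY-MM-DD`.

ISO week 1 of 952 is the week containing the first Thursday of 952.
Week 10, day 7 (Sunday) lands on 0952-03-12.

0952-03-12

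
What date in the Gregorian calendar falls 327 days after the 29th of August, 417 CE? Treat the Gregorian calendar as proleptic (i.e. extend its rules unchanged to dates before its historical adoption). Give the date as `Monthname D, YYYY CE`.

Counting 327 days forward from JDN 1873607 reaches JDN 1873934, which is July 22, 418 CE.

July 22, 418 CE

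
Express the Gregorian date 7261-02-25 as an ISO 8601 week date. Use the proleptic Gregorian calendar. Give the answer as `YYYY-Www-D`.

7261-W08-5

The weekday is Friday (ISO weekday 5).
That Friday belongs to ISO week 8 of ISO year 7261.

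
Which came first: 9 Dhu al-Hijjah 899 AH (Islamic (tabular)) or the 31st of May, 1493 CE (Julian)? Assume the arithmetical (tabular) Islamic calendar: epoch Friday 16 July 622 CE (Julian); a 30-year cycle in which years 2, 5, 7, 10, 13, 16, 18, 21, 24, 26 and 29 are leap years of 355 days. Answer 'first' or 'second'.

First date → JDN 2266994; second date → JDN 2266527.
JDN 2266527 < JDN 2266994, so the second date is earlier.

second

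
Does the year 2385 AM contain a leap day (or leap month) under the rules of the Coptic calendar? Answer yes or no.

2385 mod 4 = 1; in the Coptic calendar a year is leap when year mod 4 = 3, so it is a common year.

no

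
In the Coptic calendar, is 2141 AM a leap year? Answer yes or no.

2141 mod 4 = 1; in the Coptic calendar a year is leap when year mod 4 = 3, so it is a common year.

no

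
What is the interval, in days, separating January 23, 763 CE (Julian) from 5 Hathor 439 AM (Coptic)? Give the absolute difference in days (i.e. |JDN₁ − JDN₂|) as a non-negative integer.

14693

JDN of the first date = 1999766.
JDN of the second date = 1985073.
|1985073 − 1999766| = 14693.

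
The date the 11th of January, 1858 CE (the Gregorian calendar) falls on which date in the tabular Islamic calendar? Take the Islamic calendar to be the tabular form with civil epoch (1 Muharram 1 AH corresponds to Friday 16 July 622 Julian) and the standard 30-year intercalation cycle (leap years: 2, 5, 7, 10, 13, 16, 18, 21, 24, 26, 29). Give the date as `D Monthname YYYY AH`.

Both dates share Julian Day Number 2399691; in the tabular Islamic calendar that is 25 Jumada al-Awwal 1274 AH.

25 Jumada al-Awwal 1274 AH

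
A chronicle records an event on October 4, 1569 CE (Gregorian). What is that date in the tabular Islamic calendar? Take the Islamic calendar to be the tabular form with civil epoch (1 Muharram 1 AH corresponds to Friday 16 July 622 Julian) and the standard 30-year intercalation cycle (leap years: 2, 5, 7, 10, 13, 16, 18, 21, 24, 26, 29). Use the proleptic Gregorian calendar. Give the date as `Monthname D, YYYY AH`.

Both dates share Julian Day Number 2294402; in the tabular Islamic calendar that is 12 Rabi' al-Thani 977 AH.

Rabi' al-Thani 12, 977 AH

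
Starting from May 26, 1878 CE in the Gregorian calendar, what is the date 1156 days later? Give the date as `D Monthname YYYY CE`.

25 July 1881 CE

The starting date is JDN 2407131; 2407131 + 1156 = 2408287.
JDN 2408287 corresponds to 25 July 1881 CE.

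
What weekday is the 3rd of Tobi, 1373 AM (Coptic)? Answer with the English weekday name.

Monday

This is JDN 2326275 (8 January 1657 Gregorian).
2326275 ≡ 0 (mod 7); counting from Monday = 0 gives Monday.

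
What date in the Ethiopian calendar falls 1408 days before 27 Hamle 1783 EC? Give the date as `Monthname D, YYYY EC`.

Meskerem 14, 1780 EC

The starting date is JDN 2375422; 2375422 − 1408 = 2374014.
JDN 2374014 corresponds to Meskerem 14, 1780 EC.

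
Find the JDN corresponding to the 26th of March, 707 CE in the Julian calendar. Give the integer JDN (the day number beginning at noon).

1979374

In the proleptic Gregorian calendar the same day is 30 March 707.
JDN 2451545 is 1 January 2000 CE (Gregorian); the target day is −472171 days from there, so JDN = 1979374.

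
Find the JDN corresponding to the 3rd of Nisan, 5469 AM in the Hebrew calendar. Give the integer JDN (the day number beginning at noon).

Equivalently 14 March 1709 (Gregorian).
JDN 2400001 is 17 November 1858 CE (Gregorian), MJD 0; the target day is −54669 days from there, so JDN = 2345332.

2345332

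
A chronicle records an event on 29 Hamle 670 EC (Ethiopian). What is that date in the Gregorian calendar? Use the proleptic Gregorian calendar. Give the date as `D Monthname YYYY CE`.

Both dates share Julian Day Number 1968901; in the Gregorian calendar that is 26 July 678 CE.

26 July 678 CE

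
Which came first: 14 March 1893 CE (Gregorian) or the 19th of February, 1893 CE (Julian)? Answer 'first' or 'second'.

second

Converting both to JDN: 2412537 vs 2412526; the smaller is the second.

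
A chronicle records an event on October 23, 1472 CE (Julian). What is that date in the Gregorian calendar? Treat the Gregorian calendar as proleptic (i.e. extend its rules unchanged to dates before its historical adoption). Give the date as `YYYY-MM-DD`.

For dates in this range the Gregorian date is 9 days ahead of the Julian.
23 October 1472 Julian + 9 days → 1 November 1472 Gregorian.

1472-11-01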